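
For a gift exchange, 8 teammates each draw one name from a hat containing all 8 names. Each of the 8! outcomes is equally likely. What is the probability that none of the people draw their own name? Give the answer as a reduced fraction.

2119/5760

Favorable outcomes: !8 = 14833.
Total outcomes: 8! = 40320.
Probability = 14833/40320 = 2119/5760.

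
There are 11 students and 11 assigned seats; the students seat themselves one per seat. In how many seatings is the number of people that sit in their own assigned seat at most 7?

39916414

# with exactly i fixed is C(11,i)·!(11-i); sum over i=0..7:
  i=0: C(11,0)·!11 = 1·14684570 = 14684570
  i=1: C(11,1)·!10 = 11·1334961 = 14684571
  i=2: C(11,2)·!9 = 55·133496 = 7342280
  i=3: C(11,3)·!8 = 165·14833 = 2447445
  i=4: C(11,4)·!7 = 330·1854 = 611820
  i=5: C(11,5)·!6 = 462·265 = 122430
  i=6: C(11,6)·!5 = 462·44 = 20328
  i=7: C(11,7)·!4 = 330·9 = 2970
Total = 39916414.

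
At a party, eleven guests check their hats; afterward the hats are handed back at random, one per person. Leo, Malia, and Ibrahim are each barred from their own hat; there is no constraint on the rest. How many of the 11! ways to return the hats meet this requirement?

30078720

Let A_j be the event that the j-th constrained one is fixed. By inclusion-exclusion over the 3 events:
Σ_{j=0}^{3} (-1)^j C(3,j)(11-j)!
= C(3,0)·11! - C(3,1)·10! + C(3,2)·9! - C(3,3)·8!
= 39916800 - 10886400 + 1088640 - 40320
= 30078720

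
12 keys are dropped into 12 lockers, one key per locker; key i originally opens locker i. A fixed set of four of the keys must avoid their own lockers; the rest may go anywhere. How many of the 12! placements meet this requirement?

Let A_j be the event that the j-th constrained one is fixed. By inclusion-exclusion over the 4 events:
Σ_{j=0}^{4} (-1)^j C(4,j)(12-j)!
= C(4,0)·12! - C(4,1)·11! + C(4,2)·10! - C(4,3)·9! + C(4,4)·8!
= 479001600 - 159667200 + 21772800 - 1451520 + 40320
= 339696000

339696000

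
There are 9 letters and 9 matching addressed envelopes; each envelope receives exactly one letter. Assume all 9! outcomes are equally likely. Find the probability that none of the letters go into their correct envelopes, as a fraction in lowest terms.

Favorable outcomes: !9 = 133496.
Total outcomes: 9! = 362880.
Probability = 133496/362880 = 16687/45360.

16687/45360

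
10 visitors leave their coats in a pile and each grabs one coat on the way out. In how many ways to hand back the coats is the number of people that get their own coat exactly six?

1890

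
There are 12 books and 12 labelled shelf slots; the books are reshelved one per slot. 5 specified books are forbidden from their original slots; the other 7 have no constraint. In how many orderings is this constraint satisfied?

312273360

Let A_j be the event that the j-th constrained one is fixed. By inclusion-exclusion over the 5 events:
Σ_{j=0}^{5} (-1)^j C(5,j)(12-j)!
= C(5,0)·12! - C(5,1)·11! + C(5,2)·10! - C(5,3)·9! + C(5,4)·8! - C(5,5)·7!
= 479001600 - 199584000 + 36288000 - 3628800 + 201600 - 5040
= 312273360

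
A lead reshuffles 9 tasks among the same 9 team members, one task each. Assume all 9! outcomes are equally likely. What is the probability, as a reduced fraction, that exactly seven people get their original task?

Favorable outcomes: C(9,7)·!2 = 36·1 = 36.
Total outcomes: 9! = 362880.
Probability = 36/362880 = 1/10080.

1/10080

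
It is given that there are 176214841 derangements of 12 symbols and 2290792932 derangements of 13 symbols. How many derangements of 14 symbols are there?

D_14 = (14-1)·(D_13 + D_12) = 13·(2290792932 + 176214841) = 13·2467007773 = 32071101049.

32071101049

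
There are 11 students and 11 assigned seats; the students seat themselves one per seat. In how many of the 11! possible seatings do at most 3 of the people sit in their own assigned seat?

39158866

Sum C(11,i)·!(11-i) for i = 0..3:
  i=0: C(11,0)·!11 = 1·14684570 = 14684570
  i=1: C(11,1)·!10 = 11·1334961 = 14684571
  i=2: C(11,2)·!9 = 55·133496 = 7342280
  i=3: C(11,3)·!8 = 165·14833 = 2447445
Total = 39158866.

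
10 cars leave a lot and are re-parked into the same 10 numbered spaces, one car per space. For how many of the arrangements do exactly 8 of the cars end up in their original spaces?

45

Choose which 8 of the 10 are fixed: C(10,8) = 45.
The remaining 2 must be deranged: !2 = 1.
Total: 45 × 1 = 45.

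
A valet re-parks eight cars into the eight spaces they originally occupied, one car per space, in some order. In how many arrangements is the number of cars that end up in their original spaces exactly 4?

Pick the 4 fixed positions: C(8,4) = 70 ways.
The other 4 form a derangement: !4 = 9.
Total: 70 × 9 = 630.

630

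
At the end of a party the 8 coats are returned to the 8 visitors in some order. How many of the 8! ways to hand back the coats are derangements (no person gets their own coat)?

14833

Use !n = n·!(n-1) + (-1)^n.
!8 = 8·1854 + 1 = 14833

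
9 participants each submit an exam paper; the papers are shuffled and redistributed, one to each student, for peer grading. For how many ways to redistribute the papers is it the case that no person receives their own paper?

133496

!9 = 9! · Σ_{k=0}^{9} (-1)^k/k!
= 9! - 9!/1! + 9!/2! - 9!/3! + 9!/4! - 9!/5! + 9!/6! - 9!/7! + 9!/8! - 9!/9!
= 362880 - 362880 + 181440 - 60480 + 15120 - 3024 + 504 - 72 + 9 - 1
= 133496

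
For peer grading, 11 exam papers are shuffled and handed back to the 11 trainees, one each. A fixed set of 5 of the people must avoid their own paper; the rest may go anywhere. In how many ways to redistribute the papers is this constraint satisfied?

25022880

Inclusion-exclusion on the 5 forbidden self-matches:
Σ_{j=0}^{5} (-1)^j C(5,j)(11-j)!
= C(5,0)·11! - C(5,1)·10! + C(5,2)·9! - C(5,3)·8! + C(5,4)·7! - C(5,5)·6!
= 39916800 - 18144000 + 3628800 - 403200 + 25200 - 720
= 25022880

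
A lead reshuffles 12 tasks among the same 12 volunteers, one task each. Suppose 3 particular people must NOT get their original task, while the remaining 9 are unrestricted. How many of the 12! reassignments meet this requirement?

369774720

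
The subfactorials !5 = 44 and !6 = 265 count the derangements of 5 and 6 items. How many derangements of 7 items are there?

!7 = (7-1)·(!6 + !5) = 6·(265 + 44) = 6·309 = 1854.

1854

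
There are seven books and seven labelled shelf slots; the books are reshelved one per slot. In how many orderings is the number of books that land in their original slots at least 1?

3186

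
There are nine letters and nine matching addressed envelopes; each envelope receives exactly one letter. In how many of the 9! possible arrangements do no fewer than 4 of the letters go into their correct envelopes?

6883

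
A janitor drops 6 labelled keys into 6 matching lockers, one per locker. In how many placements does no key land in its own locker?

265

!6 = 6! · Σ_{k=0}^{6} (-1)^k/k!
= 6! - 6!/1! + 6!/2! - 6!/3! + 6!/4! - 6!/5! + 6!/6!
= 720 - 720 + 360 - 120 + 30 - 6 + 1
= 265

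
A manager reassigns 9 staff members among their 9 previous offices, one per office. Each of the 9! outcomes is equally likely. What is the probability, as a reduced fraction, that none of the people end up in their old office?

16687/45360

Favorable outcomes: !9 = 133496.
Total outcomes: 9! = 362880.
Probability = 133496/362880 = 16687/45360.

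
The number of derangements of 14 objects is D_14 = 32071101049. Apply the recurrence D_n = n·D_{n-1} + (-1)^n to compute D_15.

481066515734

D_15 = 15·32071101049 - 1 = 481066515734.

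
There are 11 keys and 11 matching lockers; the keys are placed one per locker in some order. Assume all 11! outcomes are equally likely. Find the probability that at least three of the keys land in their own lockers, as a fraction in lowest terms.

3205379/39916800

Favorable outcomes: Σ_{i≥3} C(11,i)·!(11-i) = 165·14833 + 330·1854 + 462·265 + 462·44 + 330·9 + 165·2 + 55·1 + 11·0 + 1·1 = 3205379.
Total outcomes: 11! = 39916800.
Probability = 3205379/39916800 = 3205379/39916800.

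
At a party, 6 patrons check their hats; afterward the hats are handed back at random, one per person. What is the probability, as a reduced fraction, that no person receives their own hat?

53/144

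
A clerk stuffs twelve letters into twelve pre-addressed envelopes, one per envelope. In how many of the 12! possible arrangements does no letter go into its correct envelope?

176214841

By inclusion-exclusion, !12 = Σ (-1)^k · 12!/k! for k=0..12
= 12! - 12!/1! + 12!/2! - 12!/3! + 12!/4! - 12!/5! + 12!/6! - 12!/7! + 12!/8! - 12!/9! + 12!/10! - 12!/11! + 12!/12!
= 479001600 - 479001600 + 239500800 - 79833600 + 19958400 - 3991680 + 665280 - 95040 + 11880 - 1320 + 132 - 12 + 1
= 176214841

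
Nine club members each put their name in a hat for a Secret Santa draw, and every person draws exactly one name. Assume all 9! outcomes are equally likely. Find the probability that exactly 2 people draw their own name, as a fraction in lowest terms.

103/560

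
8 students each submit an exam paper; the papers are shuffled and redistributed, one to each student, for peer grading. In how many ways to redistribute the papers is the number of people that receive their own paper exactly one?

14832

Pick the single fixed position: C(8,1) = 8 ways.
The other 7 form a derangement: !7 = 1854.
Total: 8 × 1854 = 14832.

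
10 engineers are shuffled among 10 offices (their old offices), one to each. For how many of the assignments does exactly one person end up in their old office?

Choose which one of the 10 is fixed: C(10,1) = 10.
The remaining 9 must be deranged: !9 = 133496.
Total: 10 × 133496 = 1334960.

1334960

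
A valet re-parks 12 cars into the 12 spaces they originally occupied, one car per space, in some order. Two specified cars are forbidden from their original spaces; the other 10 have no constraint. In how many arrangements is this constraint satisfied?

402796800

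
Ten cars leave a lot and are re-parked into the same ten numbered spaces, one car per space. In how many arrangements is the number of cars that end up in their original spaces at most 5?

3626624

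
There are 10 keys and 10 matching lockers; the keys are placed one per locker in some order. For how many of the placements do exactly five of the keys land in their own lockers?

11088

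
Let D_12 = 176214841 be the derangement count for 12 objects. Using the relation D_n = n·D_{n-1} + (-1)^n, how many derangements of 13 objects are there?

2290792932

D_13 = 13·176214841 - 1 = 2290792932.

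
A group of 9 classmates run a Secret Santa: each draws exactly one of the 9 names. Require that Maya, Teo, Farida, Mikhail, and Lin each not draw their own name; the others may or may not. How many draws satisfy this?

205056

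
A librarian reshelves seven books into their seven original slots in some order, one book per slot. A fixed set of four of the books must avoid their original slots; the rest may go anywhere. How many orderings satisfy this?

Inclusion-exclusion on the 4 forbidden self-matches:
Σ_{j=0}^{4} (-1)^j C(4,j)(7-j)!
= C(4,0)·7! - C(4,1)·6! + C(4,2)·5! - C(4,3)·4! + C(4,4)·3!
= 5040 - 2880 + 720 - 96 + 6
= 2790

2790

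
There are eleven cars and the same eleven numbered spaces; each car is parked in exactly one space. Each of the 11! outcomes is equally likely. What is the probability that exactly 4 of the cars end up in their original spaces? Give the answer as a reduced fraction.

Favorable outcomes: C(11,4)·!7 = 330·1854 = 611820.
Total outcomes: 11! = 39916800.
Probability = 611820/39916800 = 103/6720.

103/6720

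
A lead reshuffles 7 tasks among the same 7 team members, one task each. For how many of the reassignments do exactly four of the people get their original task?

70

Choose which 4 of the 7 are fixed: C(7,4) = 35.
The other 3 form a derangement: !3 = 2.
Total: 35 × 2 = 70.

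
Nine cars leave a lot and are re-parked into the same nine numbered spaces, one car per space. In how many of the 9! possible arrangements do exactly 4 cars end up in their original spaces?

Choose which 4 of the 9 are fixed: C(9,4) = 126.
The other 5 form a derangement: !5 = 44.
Total: 126 × 44 = 5544.

5544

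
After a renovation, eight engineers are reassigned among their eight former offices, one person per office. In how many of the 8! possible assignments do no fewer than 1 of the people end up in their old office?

Sum C(8,i)·!(8-i) for i = 1..8:
  i=1: C(8,1)·!7 = 8·1854 = 14832
  i=2: C(8,2)·!6 = 28·265 = 7420
  i=3: C(8,3)·!5 = 56·44 = 2464
  i=4: C(8,4)·!4 = 70·9 = 630
  i=5: C(8,5)·!3 = 56·2 = 112
  i=6: C(8,6)·!2 = 28·1 = 28
  i=7: C(8,7)·!1 = 8·0 = 0
  i=8: C(8,8)·!0 = 1·1 = 1
Total = 25487.

25487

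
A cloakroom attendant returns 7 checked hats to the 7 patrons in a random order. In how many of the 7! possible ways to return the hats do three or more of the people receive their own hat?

407

# with exactly i fixed is C(7,i)·!(7-i); sum over i=3..7:
  i=3: C(7,3)·!4 = 35·9 = 315
  i=4: C(7,4)·!3 = 35·2 = 70
  i=5: C(7,5)·!2 = 21·1 = 21
  i=6: C(7,6)·!1 = 7·0 = 0
  i=7: C(7,7)·!0 = 1·1 = 1
Total = 407.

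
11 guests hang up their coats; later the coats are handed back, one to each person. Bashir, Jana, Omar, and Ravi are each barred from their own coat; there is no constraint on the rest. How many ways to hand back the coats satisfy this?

Inclusion-exclusion on the 4 forbidden self-matches:
Σ_{j=0}^{4} (-1)^j C(4,j)(11-j)!
= C(4,0)·11! - C(4,1)·10! + C(4,2)·9! - C(4,3)·8! + C(4,4)·7!
= 39916800 - 14515200 + 2177280 - 161280 + 5040
= 27422640

27422640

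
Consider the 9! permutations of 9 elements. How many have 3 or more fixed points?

29143

# with exactly i fixed is C(9,i)·!(9-i); sum over i=3..9:
  i=3: C(9,3)·!6 = 84·265 = 22260
  i=4: C(9,4)·!5 = 126·44 = 5544
  i=5: C(9,5)·!4 = 126·9 = 1134
  i=6: C(9,6)·!3 = 84·2 = 168
  i=7: C(9,7)·!2 = 36·1 = 36
  i=8: C(9,8)·!1 = 9·0 = 0
  i=9: C(9,9)·!0 = 1·1 = 1
Total = 29143.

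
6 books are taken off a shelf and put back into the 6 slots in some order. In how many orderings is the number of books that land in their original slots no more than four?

719

Sum C(6,i)·!(6-i) for i = 0..4:
  i=0: C(6,0)·!6 = 1·265 = 265
  i=1: C(6,1)·!5 = 6·44 = 264
  i=2: C(6,2)·!4 = 15·9 = 135
  i=3: C(6,3)·!3 = 20·2 = 40
  i=4: C(6,4)·!2 = 15·1 = 15
Total = 719.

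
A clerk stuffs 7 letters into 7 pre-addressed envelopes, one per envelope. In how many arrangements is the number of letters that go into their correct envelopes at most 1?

Sum C(7,i)·!(7-i) for i = 0..1:
  i=0: C(7,0)·!7 = 1·1854 = 1854
  i=1: C(7,1)·!6 = 7·265 = 1855
Total = 3709.

3709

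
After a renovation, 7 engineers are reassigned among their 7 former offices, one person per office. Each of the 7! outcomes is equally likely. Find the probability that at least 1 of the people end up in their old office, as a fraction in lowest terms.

Favorable outcomes: Σ_{i≥1} C(7,i)·!(7-i) = 7·265 + 21·44 + 35·9 + 35·2 + 21·1 + 7·0 + 1·1 = 3186.
Total outcomes: 7! = 5040.
Probability = 3186/5040 = 177/280.

177/280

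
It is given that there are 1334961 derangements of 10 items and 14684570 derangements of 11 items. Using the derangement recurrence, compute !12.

176214841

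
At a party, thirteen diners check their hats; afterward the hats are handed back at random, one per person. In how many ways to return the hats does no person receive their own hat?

2290792932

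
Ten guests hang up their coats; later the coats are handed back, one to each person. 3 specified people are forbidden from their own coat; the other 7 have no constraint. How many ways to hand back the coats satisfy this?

Let A_j be the event that the j-th constrained one is fixed. By inclusion-exclusion over the 3 events:
Σ_{j=0}^{3} (-1)^j C(3,j)(10-j)!
= C(3,0)·10! - C(3,1)·9! + C(3,2)·8! - C(3,3)·7!
= 3628800 - 1088640 + 120960 - 5040
= 2656080

2656080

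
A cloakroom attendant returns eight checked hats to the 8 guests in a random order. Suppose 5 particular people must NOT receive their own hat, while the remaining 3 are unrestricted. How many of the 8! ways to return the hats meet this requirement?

Inclusion-exclusion on the 5 forbidden self-matches:
Σ_{j=0}^{5} (-1)^j C(5,j)(8-j)!
= C(5,0)·8! - C(5,1)·7! + C(5,2)·6! - C(5,3)·5! + C(5,4)·4! - C(5,5)·3!
= 40320 - 25200 + 7200 - 1200 + 120 - 6
= 21234

21234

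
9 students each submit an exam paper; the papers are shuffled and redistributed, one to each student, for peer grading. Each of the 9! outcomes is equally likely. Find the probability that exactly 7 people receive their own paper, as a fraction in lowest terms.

1/10080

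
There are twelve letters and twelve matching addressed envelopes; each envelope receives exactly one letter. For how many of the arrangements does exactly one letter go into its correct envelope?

176214840

Pick the single fixed position: C(12,1) = 12 ways.
The remaining 11 must be deranged: !11 = 14684570.
Total: 12 × 14684570 = 176214840.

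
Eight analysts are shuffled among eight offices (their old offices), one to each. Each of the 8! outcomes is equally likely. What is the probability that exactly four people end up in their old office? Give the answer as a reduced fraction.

1/64

Favorable outcomes: C(8,4)·!4 = 70·9 = 630.
Total outcomes: 8! = 40320.
Probability = 630/40320 = 1/64.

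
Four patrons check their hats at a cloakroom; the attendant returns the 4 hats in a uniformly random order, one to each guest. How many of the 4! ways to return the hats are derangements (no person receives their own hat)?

9

Recurrence: !4 = 3·(!3 + !2).
!4 = 3·(2 + 1) = 3·3 = 9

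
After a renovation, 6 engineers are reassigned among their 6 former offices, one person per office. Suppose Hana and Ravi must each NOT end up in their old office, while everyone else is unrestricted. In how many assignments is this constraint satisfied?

Inclusion-exclusion on the 2 forbidden self-matches:
Σ_{j=0}^{2} (-1)^j C(2,j)(6-j)!
= C(2,0)·6! - C(2,1)·5! + C(2,2)·4!
= 720 - 240 + 24
= 504

504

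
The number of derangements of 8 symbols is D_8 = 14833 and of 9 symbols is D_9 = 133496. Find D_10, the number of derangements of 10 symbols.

1334961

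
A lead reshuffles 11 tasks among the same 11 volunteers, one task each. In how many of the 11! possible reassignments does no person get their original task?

14684570

!11 is the nearest integer to 11!/e.
11! = 39916800, and 39916800/e ≈ 14684570.08, so !11 = 14684570.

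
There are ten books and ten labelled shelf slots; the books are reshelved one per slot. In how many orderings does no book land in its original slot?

1334961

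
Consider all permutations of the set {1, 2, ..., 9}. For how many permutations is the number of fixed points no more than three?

355997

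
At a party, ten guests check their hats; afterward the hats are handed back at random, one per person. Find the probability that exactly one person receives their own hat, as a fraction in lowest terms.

Favorable outcomes: C(10,1)·!9 = 10·133496 = 1334960.
Total outcomes: 10! = 3628800.
Probability = 1334960/3628800 = 16687/45360.

16687/45360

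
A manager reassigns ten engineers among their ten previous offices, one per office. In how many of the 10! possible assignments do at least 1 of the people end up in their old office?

2293839

Sum C(10,i)·!(10-i) for i = 1..10:
  i=1: C(10,1)·!9 = 10·133496 = 1334960
  i=2: C(10,2)·!8 = 45·14833 = 667485
  i=3: C(10,3)·!7 = 120·1854 = 222480
  i=4: C(10,4)·!6 = 210·265 = 55650
  i=5: C(10,5)·!5 = 252·44 = 11088
  i=6: C(10,6)·!4 = 210·9 = 1890
  i=7: C(10,7)·!3 = 120·2 = 240
  i=8: C(10,8)·!2 = 45·1 = 45
  i=9: C(10,9)·!1 = 10·0 = 0
  i=10: C(10,10)·!0 = 1·1 = 1
Total = 2293839.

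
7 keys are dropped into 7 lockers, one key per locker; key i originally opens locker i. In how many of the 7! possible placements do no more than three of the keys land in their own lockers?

# with exactly i fixed is C(7,i)·!(7-i); sum over i=0..3:
  i=0: C(7,0)·!7 = 1·1854 = 1854
  i=1: C(7,1)·!6 = 7·265 = 1855
  i=2: C(7,2)·!5 = 21·44 = 924
  i=3: C(7,3)·!4 = 35·9 = 315
Total = 4948.

4948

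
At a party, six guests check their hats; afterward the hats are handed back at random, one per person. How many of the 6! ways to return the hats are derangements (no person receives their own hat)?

!6 = 6! · Σ_{k=0}^{6} (-1)^k/k!
= 6! - 6!/1! + 6!/2! - 6!/3! + 6!/4! - 6!/5! + 6!/6!
= 720 - 720 + 360 - 120 + 30 - 6 + 1
= 265

265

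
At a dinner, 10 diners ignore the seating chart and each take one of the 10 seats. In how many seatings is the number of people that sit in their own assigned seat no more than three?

Sum C(10,i)·!(10-i) for i = 0..3:
  i=0: C(10,0)·!10 = 1·1334961 = 1334961
  i=1: C(10,1)·!9 = 10·133496 = 1334960
  i=2: C(10,2)·!8 = 45·14833 = 667485
  i=3: C(10,3)·!7 = 120·1854 = 222480
Total = 3559886.

3559886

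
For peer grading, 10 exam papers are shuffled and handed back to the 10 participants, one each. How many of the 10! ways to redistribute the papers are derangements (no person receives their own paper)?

1334961

By inclusion-exclusion, !10 = Σ (-1)^k · 10!/k! for k=0..10
= 10! - 10!/1! + 10!/2! - 10!/3! + 10!/4! - 10!/5! + 10!/6! - 10!/7! + 10!/8! - 10!/9! + 10!/10!
= 3628800 - 3628800 + 1814400 - 604800 + 151200 - 30240 + 5040 - 720 + 90 - 10 + 1
= 1334961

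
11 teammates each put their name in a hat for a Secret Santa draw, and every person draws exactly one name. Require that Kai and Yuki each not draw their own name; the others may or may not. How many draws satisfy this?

Inclusion-exclusion on the 2 forbidden self-matches:
Σ_{j=0}^{2} (-1)^j C(2,j)(11-j)!
= C(2,0)·11! - C(2,1)·10! + C(2,2)·9!
= 39916800 - 7257600 + 362880
= 33022080

33022080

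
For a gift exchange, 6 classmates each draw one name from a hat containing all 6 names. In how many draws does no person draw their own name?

Use !n = (n-1)(!(n-1) + !(n-2)).
!6 = 5·(44 + 9) = 5·53 = 265

265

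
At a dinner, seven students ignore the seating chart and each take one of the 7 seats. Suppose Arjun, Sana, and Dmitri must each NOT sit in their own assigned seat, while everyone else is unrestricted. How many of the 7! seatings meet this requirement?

3216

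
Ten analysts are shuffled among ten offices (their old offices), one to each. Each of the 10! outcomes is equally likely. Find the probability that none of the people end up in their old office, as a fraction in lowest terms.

Favorable outcomes: !10 = 1334961.
Total outcomes: 10! = 3628800.
Probability = 1334961/3628800 = 16481/44800.

16481/44800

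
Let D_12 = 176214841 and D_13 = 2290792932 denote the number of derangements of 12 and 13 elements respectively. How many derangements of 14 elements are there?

32071101049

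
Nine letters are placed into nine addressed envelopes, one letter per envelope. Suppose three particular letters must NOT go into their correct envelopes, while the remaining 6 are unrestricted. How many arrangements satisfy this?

Let A_j be the event that the j-th constrained one is fixed. By inclusion-exclusion over the 3 events:
Σ_{j=0}^{3} (-1)^j C(3,j)(9-j)!
= C(3,0)·9! - C(3,1)·8! + C(3,2)·7! - C(3,3)·6!
= 362880 - 120960 + 15120 - 720
= 256320

256320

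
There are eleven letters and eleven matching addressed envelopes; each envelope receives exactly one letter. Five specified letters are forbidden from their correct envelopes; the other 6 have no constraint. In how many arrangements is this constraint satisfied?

25022880

Inclusion-exclusion on the 5 forbidden self-matches:
Σ_{j=0}^{5} (-1)^j C(5,j)(11-j)!
= C(5,0)·11! - C(5,1)·10! + C(5,2)·9! - C(5,3)·8! + C(5,4)·7! - C(5,5)·6!
= 39916800 - 18144000 + 3628800 - 403200 + 25200 - 720
= 25022880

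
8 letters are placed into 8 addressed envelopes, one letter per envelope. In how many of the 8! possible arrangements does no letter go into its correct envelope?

14833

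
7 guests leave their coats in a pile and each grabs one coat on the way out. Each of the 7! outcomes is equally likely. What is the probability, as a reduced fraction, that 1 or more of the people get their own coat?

177/280

Favorable outcomes: Σ_{i≥1} C(7,i)·!(7-i) = 7·265 + 21·44 + 35·9 + 35·2 + 21·1 + 7·0 + 1·1 = 3186.
Total outcomes: 7! = 5040.
Probability = 3186/5040 = 177/280.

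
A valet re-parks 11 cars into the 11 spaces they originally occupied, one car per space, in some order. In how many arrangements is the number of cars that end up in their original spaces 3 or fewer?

39158866

# with exactly i fixed is C(11,i)·!(11-i); sum over i=0..3:
  i=0: C(11,0)·!11 = 1·14684570 = 14684570
  i=1: C(11,1)·!10 = 11·1334961 = 14684571
  i=2: C(11,2)·!9 = 55·133496 = 7342280
  i=3: C(11,3)·!8 = 165·14833 = 2447445
Total = 39158866.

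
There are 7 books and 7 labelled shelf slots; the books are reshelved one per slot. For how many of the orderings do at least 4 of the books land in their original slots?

# with exactly i fixed is C(7,i)·!(7-i); sum over i=4..7:
  i=4: C(7,4)·!3 = 35·2 = 70
  i=5: C(7,5)·!2 = 21·1 = 21
  i=6: C(7,6)·!1 = 7·0 = 0
  i=7: C(7,7)·!0 = 1·1 = 1
Total = 92.

92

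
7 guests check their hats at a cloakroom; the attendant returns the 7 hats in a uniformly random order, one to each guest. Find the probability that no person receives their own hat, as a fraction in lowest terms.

Favorable outcomes: !7 = 1854.
Total outcomes: 7! = 5040.
Probability = 1854/5040 = 103/280.

103/280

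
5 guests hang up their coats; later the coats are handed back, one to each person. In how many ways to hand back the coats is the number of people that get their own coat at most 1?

89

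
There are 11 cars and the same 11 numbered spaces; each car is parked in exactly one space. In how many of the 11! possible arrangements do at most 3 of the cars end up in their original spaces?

39158866

# with exactly i fixed is C(11,i)·!(11-i); sum over i=0..3:
  i=0: C(11,0)·!11 = 1·14684570 = 14684570
  i=1: C(11,1)·!10 = 11·1334961 = 14684571
  i=2: C(11,2)·!9 = 55·133496 = 7342280
  i=3: C(11,3)·!8 = 165·14833 = 2447445
Total = 39158866.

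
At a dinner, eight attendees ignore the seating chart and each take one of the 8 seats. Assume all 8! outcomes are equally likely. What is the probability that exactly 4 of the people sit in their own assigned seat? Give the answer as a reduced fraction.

Favorable outcomes: C(8,4)·!4 = 70·9 = 630.
Total outcomes: 8! = 40320.
Probability = 630/40320 = 1/64.

1/64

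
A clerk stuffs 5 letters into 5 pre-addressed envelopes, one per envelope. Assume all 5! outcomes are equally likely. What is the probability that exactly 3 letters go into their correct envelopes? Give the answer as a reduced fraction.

Favorable outcomes: C(5,3)·!2 = 10·1 = 10.
Total outcomes: 5! = 120.
Probability = 10/120 = 1/12.

1/12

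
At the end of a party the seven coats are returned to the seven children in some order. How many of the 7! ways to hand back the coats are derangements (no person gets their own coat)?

!7 is the nearest integer to 7!/e.
7! = 5040, and 5040/e ≈ 1854.11, so !7 = 1854.

1854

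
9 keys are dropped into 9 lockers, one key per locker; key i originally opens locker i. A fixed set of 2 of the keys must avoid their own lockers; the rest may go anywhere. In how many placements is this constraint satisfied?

Inclusion-exclusion on the 2 forbidden self-matches:
Σ_{j=0}^{2} (-1)^j C(2,j)(9-j)!
= C(2,0)·9! - C(2,1)·8! + C(2,2)·7!
= 362880 - 80640 + 5040
= 287280

287280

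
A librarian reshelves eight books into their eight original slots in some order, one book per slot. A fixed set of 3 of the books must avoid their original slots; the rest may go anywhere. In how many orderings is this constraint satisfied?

27240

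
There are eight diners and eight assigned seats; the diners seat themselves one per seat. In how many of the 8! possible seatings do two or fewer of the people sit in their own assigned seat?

# with exactly i fixed is C(8,i)·!(8-i); sum over i=0..2:
  i=0: C(8,0)·!8 = 1·14833 = 14833
  i=1: C(8,1)·!7 = 8·1854 = 14832
  i=2: C(8,2)·!6 = 28·265 = 7420
Total = 37085.

37085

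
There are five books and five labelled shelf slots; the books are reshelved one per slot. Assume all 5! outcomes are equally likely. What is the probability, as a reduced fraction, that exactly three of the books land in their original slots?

1/12

Favorable outcomes: C(5,3)·!2 = 10·1 = 10.
Total outcomes: 5! = 120.
Probability = 10/120 = 1/12.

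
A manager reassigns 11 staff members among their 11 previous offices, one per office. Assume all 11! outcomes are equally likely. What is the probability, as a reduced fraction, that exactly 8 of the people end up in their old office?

1/120960

Favorable outcomes: C(11,8)·!3 = 165·2 = 330.
Total outcomes: 11! = 39916800.
Probability = 330/39916800 = 1/120960.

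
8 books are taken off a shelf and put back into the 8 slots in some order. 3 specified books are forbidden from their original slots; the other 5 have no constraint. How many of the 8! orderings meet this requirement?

Let A_j be the event that the j-th constrained one is fixed. By inclusion-exclusion over the 3 events:
Σ_{j=0}^{3} (-1)^j C(3,j)(8-j)!
= C(3,0)·8! - C(3,1)·7! + C(3,2)·6! - C(3,3)·5!
= 40320 - 15120 + 2160 - 120
= 27240

27240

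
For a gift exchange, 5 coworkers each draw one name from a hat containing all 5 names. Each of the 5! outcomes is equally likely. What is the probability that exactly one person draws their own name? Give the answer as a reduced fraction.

3/8

Favorable outcomes: C(5,1)·!4 = 5·9 = 45.
Total outcomes: 5! = 120.
Probability = 45/120 = 3/8.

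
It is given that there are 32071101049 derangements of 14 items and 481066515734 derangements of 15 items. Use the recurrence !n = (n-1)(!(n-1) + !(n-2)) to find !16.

!16 = (16-1)·(!15 + !14) = 15·(481066515734 + 32071101049) = 15·513137616783 = 7697064251745.

7697064251745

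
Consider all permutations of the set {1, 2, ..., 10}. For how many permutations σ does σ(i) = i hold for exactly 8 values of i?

Choose which 8 of the 10 are fixed: C(10,8) = 45.
The remaining 2 must be deranged: !2 = 1.
Total: 45 × 1 = 45.

45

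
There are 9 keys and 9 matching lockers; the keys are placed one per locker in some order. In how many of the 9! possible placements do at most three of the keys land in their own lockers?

# with exactly i fixed is C(9,i)·!(9-i); sum over i=0..3:
  i=0: C(9,0)·!9 = 1·133496 = 133496
  i=1: C(9,1)·!8 = 9·14833 = 133497
  i=2: C(9,2)·!7 = 36·1854 = 66744
  i=3: C(9,3)·!6 = 84·265 = 22260
Total = 355997.

355997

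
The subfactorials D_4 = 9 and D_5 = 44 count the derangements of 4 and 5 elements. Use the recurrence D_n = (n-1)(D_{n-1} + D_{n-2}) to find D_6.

265

D_6 = (6-1)·(D_5 + D_4) = 5·(44 + 9) = 5·53 = 265.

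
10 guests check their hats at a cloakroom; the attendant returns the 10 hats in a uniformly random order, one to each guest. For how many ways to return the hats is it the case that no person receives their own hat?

1334961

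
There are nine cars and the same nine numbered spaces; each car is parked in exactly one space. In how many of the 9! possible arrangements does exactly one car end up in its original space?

133497

Pick the single fixed position: C(9,1) = 9 ways.
The other 8 form a derangement: !8 = 14833.
Total: 9 × 14833 = 133497.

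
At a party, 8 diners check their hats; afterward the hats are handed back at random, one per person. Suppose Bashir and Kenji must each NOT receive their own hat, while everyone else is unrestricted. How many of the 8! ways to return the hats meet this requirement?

30960

Let A_j be the event that the j-th constrained one is fixed. By inclusion-exclusion over the 2 events:
Σ_{j=0}^{2} (-1)^j C(2,j)(8-j)!
= C(2,0)·8! - C(2,1)·7! + C(2,2)·6!
= 40320 - 10080 + 720
= 30960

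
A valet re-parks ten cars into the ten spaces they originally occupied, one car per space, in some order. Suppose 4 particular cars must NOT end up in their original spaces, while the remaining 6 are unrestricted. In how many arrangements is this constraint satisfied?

2399760

Let A_j be the event that the j-th constrained one is fixed. By inclusion-exclusion over the 4 events:
Σ_{j=0}^{4} (-1)^j C(4,j)(10-j)!
= C(4,0)·10! - C(4,1)·9! + C(4,2)·8! - C(4,3)·7! + C(4,4)·6!
= 3628800 - 1451520 + 241920 - 20160 + 720
= 2399760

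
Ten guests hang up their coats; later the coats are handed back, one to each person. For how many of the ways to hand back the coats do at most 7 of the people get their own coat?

3628754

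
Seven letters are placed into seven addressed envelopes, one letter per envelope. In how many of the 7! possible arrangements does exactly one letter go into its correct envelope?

Pick the single fixed position: C(7,1) = 7 ways.
The other 6 form a derangement: !6 = 265.
Total: 7 × 265 = 1855.

1855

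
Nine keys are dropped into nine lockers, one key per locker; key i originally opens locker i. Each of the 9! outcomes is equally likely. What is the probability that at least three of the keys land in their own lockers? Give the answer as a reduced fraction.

Favorable outcomes: Σ_{i≥3} C(9,i)·!(9-i) = 84·265 + 126·44 + 126·9 + 84·2 + 36·1 + 9·0 + 1·1 = 29143.
Total outcomes: 9! = 362880.
Probability = 29143/362880 = 29143/362880.

29143/362880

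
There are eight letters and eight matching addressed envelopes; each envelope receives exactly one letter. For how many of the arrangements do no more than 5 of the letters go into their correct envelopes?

40291

# with exactly i fixed is C(8,i)·!(8-i); sum over i=0..5:
  i=0: C(8,0)·!8 = 1·14833 = 14833
  i=1: C(8,1)·!7 = 8·1854 = 14832
  i=2: C(8,2)·!6 = 28·265 = 7420
  i=3: C(8,3)·!5 = 56·44 = 2464
  i=4: C(8,4)·!4 = 70·9 = 630
  i=5: C(8,5)·!3 = 56·2 = 112
Total = 40291.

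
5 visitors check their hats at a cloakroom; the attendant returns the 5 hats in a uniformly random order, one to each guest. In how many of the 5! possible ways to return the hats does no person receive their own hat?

Recurrence: !5 = 4·(!4 + !3).
!5 = 4·(9 + 2) = 4·11 = 44

44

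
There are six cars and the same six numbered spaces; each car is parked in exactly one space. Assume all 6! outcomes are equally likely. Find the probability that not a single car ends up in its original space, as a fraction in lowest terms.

Favorable outcomes: !6 = 265.
Total outcomes: 6! = 720.
Probability = 265/720 = 53/144.

53/144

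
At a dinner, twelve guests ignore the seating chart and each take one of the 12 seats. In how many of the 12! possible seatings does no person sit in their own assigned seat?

176214841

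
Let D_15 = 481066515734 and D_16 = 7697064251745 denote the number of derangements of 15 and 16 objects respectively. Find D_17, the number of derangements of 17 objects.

130850092279664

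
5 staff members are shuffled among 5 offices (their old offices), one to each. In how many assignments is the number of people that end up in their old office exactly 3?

10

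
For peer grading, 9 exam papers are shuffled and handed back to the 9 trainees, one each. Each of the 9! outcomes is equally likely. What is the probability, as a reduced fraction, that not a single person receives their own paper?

16687/45360

Favorable outcomes: !9 = 133496.
Total outcomes: 9! = 362880.
Probability = 133496/362880 = 16687/45360.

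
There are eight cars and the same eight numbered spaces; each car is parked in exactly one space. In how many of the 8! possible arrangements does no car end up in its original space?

14833

Recurrence: !8 = 7·(!7 + !6).
!8 = 7·(1854 + 265) = 7·2119 = 14833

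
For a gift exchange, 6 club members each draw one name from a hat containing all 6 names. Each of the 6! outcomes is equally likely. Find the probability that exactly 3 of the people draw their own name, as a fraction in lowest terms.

1/18

Favorable outcomes: C(6,3)·!3 = 20·2 = 40.
Total outcomes: 6! = 720.
Probability = 40/720 = 1/18.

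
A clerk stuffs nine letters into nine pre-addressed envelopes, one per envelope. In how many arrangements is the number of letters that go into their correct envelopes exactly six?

168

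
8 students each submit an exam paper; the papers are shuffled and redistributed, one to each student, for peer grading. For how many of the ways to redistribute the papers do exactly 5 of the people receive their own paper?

Pick the 5 fixed positions: C(8,5) = 56 ways.
The other 3 form a derangement: !3 = 2.
Total: 56 × 2 = 112.

112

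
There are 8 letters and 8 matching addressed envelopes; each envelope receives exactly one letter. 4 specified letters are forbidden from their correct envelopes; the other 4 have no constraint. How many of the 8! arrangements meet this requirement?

Inclusion-exclusion on the 4 forbidden self-matches:
Σ_{j=0}^{4} (-1)^j C(4,j)(8-j)!
= C(4,0)·8! - C(4,1)·7! + C(4,2)·6! - C(4,3)·5! + C(4,4)·4!
= 40320 - 20160 + 4320 - 480 + 24
= 24024

24024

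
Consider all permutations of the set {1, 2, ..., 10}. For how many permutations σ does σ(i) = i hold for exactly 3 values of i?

222480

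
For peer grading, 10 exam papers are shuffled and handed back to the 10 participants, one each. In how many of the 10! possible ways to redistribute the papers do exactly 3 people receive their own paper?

222480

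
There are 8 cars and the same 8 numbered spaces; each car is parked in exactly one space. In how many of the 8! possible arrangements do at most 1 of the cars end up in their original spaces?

29665

Sum C(8,i)·!(8-i) for i = 0..1:
  i=0: C(8,0)·!8 = 1·14833 = 14833
  i=1: C(8,1)·!7 = 8·1854 = 14832
Total = 29665.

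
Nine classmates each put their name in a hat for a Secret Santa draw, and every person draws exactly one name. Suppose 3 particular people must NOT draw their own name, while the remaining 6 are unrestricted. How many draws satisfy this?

256320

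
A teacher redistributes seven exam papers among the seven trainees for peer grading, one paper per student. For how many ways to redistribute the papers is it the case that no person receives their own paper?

!7 = 7! · Σ_{k=0}^{7} (-1)^k/k!
= 7! - 7!/1! + 7!/2! - 7!/3! + 7!/4! - 7!/5! + 7!/6! - 7!/7!
= 5040 - 5040 + 2520 - 840 + 210 - 42 + 7 - 1
= 1854

1854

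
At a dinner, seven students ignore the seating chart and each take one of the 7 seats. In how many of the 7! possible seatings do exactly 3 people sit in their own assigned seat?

315

Pick the 3 fixed positions: C(7,3) = 35 ways.
The remaining 4 must be deranged: !4 = 9.
Total: 35 × 9 = 315.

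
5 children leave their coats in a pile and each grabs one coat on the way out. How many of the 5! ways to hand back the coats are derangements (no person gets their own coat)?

!5 = 5! · Σ_{k=0}^{5} (-1)^k/k!
= 5! - 5!/1! + 5!/2! - 5!/3! + 5!/4! - 5!/5!
= 120 - 120 + 60 - 20 + 5 - 1
= 44

44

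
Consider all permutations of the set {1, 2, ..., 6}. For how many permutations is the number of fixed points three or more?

# with exactly i fixed is C(6,i)·!(6-i); sum over i=3..6:
  i=3: C(6,3)·!3 = 20·2 = 40
  i=4: C(6,4)·!2 = 15·1 = 15
  i=5: C(6,5)·!1 = 6·0 = 0
  i=6: C(6,6)·!0 = 1·1 = 1
Total = 56.

56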